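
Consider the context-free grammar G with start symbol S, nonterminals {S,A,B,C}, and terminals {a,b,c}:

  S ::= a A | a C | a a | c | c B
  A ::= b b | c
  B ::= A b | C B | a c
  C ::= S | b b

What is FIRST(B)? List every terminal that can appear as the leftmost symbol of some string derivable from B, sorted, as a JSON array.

FIRST sets, iterate to fixpoint:
[1]
  A via A→b b: +{b}
  A via A→c: +{c}
  B via B→A b: +{b,c}
  B via B→a c: +{a}
  C via C→b b: +{b}
  S via S→a A: +{a}
  S via S→c: +{c}
  S: {a,c}  A: {b,c}  B: {a,b,c}  C: {b}
[2]
  C via C→S: +{a,c}
  S: {a,c}  A: {b,c}  B: {a,b,c}  C: {a,b,c}
[3] (no change)
  S: {a,c}  A: {b,c}  B: {a,b,c}  C: {a,b,c}

FIRST(B) = ["a", "b", "c"]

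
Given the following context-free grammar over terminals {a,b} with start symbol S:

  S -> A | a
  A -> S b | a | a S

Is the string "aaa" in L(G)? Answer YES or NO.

Convert to CNF:
  S -> S T0 | T1 S | a
  A -> S T0 | T1 S | a
  T0 -> b
  T1 -> a

Fill CYK table bottom-up:
  [0..0]={A,S,T1}  "a"  orig:{A,S}
  [1..1]={A,S,T1}  "a"  orig:{A,S}
  [2..2]={A,S,T1}  "a"  orig:{A,S}
  [0..1]={A,S}  "aa"
  [1..2]={A,S}  "aa"
  [0..2]={A,S}  "aaa"

S ∈ T[0,2] ⇒ YES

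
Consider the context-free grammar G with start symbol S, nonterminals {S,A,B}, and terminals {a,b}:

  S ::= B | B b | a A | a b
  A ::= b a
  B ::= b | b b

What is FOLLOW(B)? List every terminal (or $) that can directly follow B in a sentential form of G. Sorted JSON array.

Compute FIRST by fixpoint:
iter 1:
  A via A→b a: +{b}
  B via B→b: +{b}
  S via S→B: +{b}
  S via S→a A: +{a}
  FIRST(S)={a,b}  FIRST(A)={b}  FIRST(B)={b}
iter 2: done
  FIRST(S)={a,b}  FIRST(A)={b}  FIRST(B)={b}

FOLLOW iteration:
FOLLOW(S) := {$}
round 1:
  S→B: FOLLOW(B) ⊇ FOLLOW(S) ⊇ {$}; new: +{$}
  S→B b: FOLLOW(B) ⊇ FIRST(b) = {b}; new: +{b}
  S→a A: FOLLOW(A) ⊇ FOLLOW(S) ⊇ {$}; new: +{$}
  FOLLOW(S)={$}  FOLLOW(A)={$}  FOLLOW(B)={$,b}
round 2: done
  FOLLOW(S)={$}  FOLLOW(A)={$}  FOLLOW(B)={$,b}

FOLLOW(B) = ["$", "b"]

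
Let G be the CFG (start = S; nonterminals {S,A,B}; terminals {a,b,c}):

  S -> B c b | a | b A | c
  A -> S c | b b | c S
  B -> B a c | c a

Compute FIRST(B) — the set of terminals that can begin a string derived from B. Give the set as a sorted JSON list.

FIRST iteration:
iter 1:
  A via A→b b: +{b}
  A via A→c S: +{c}
  B via B→c a: +{c}
  S via S→B c b: +{c}
  S via S→a: +{a}
  S via S→b A: +{b}
  FIRST(S)={a,b,c}  FIRST(A)={b,c}  FIRST(B)={c}
iter 2:
  A via A→S c: +{a}
  FIRST(S)={a,b,c}  FIRST(A)={a,b,c}  FIRST(B)={c}
iter 3: — fixpoint
  FIRST(S)={a,b,c}  FIRST(A)={a,b,c}  FIRST(B)={c}

FIRST(B) = ["c"]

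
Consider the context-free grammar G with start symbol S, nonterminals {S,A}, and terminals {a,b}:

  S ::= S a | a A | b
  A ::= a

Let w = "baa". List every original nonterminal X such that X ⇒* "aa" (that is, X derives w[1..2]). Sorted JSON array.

Convert to CNF:
  S -> S T0 | T0 A | b
  A -> a
  T0 -> a

Fill CYK table bottom-up — only the sub-triangle for w[1..2]:
  [1..1]={A,T0}  "a"  orig:{A}
  [2..2]={A,T0}  "a"  orig:{A}
  [1..2]={S}  "aa"

Original NTs in T[1,2] deriving "aa": ["S"]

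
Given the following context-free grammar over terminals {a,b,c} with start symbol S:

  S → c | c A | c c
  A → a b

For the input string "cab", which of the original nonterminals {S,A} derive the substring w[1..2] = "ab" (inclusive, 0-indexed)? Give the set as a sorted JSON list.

CNF form of G:
  S -> T2 A | T2 T2 | c
  A -> T0 T1
  T0 -> a
  T1 -> b
  T2 -> c

CYK fill, restricted to cells inside w[1..2]:
  T[1,1] 'a' = {T0}  orig:{}
  T[2,2] 'b' = {T1}  orig:{}
  T[1,2] 'ab' = {A}

Original NTs in T[1,2] deriving "ab": ["A"]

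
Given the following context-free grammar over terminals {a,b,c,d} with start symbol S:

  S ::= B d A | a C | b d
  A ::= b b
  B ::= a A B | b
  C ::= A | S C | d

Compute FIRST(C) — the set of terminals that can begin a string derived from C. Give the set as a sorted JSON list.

Compute FIRST by fixpoint:
iter 1:
  A via A→b b: +{b}
  B via B→a A B: +{a}
  B via B→b: +{b}
  C via C→A: +{b}
  C via C→d: +{d}
  S via S→B d A: +{a,b}
  FIRST(S)={a,b}  FIRST(A)={b}  FIRST(B)={a,b}  FIRST(C)={b,d}
iter 2:
  C via C→S C: +{a}
  FIRST(S)={a,b}  FIRST(A)={b}  FIRST(B)={a,b}  FIRST(C)={a,b,d}
iter 3: done
  FIRST(S)={a,b}  FIRST(A)={b}  FIRST(B)={a,b}  FIRST(C)={a,b,d}

FIRST(C) = ["a", "b", "d"]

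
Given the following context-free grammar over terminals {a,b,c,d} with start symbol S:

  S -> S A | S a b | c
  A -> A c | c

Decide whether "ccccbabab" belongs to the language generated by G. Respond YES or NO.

CNF form of G:
  S -> S A | S X3 | c
  A -> A T0 | c
  T0 -> c
  T1 -> a
  T2 -> b
  X3 -> T1 T2

CYK table (by increasing span):
  T[0,0] 'c' = {A,S,T0}  orig:{A,S}
  T[1,1] 'c' = {A,S,T0}  orig:{A,S}
  T[2,2] 'c' = {A,S,T0}  orig:{A,S}
  T[3,3] 'c' = {A,S,T0}  orig:{A,S}
  T[4,4] 'b' = {T2}  orig:{}
  T[5,5] 'a' = {T1}  orig:{}
  T[6,6] 'b' = {T2}  orig:{}
  T[7,7] 'a' = {T1}  orig:{}
  T[8,8] 'b' = {T2}  orig:{}
  T[0,1] 'cc' = {A,S}
  T[1,2] 'cc' = {A,S}
  T[2,3] 'cc' = {A,S}
  T[3,4] 'cb' = ∅
  T[4,5] 'ba' = ∅
  T[5,6] 'ab' = {X3}  orig:{}
  T[6,7] 'ba' = ∅
  T[7,8] 'ab' = {X3}  orig:{}
  T[0,2] 'ccc' = {A,S}
  T[1,3] 'ccc' = {A,S}
  T[2,4] 'ccb' = ∅
  T[3,5] 'cba' = ∅
  T[4,6] 'bab' = ∅
  T[5,7] 'aba' = ∅
  T[6,8] 'bab' = ∅
  T[0,3] 'cccc' = {A,S}
  T[1,4] 'cccb' = ∅
  T[2,5] 'ccba' = ∅
  T[3,6] 'cbab' = ∅
  T[4,7] 'baba' = ∅
  T[5,8] 'abab' = ∅
  T[0,4] 'ccccb' = ∅
  T[1,5] 'cccba' = ∅
  T[2,6] 'ccbab' = ∅
  T[3,7] 'cbaba' = ∅
  T[4,8] 'babab' = ∅
  T[0,5] 'ccccba' = ∅
  T[1,6] 'cccbab' = ∅
  T[2,7] 'ccbaba' = ∅
  T[3,8] 'cbabab' = ∅
  T[0,6] 'ccccbab' = ∅
  T[1,7] 'cccbaba' = ∅
  T[2,8] 'ccbabab' = ∅
  T[0,7] 'ccccbaba' = ∅
  T[1,8] 'cccbabab' = ∅
  T[0,8] 'ccccbabab' = ∅

S ∉ T[0,8] ⇒ NO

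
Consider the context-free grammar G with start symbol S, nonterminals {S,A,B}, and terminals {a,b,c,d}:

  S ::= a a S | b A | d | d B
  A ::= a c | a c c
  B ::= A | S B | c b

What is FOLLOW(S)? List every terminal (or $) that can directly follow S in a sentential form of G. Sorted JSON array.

Compute FIRST by fixpoint:
[1]
  A via A→a c: +{a}
  B via B→A: +{a}
  B via B→c b: +{c}
  S via S→a a S: +{a}
  S via S→b A: +{b}
  S via S→d: +{d}
  S: {a,b,d}  A: {a}  B: {a,c}
[2]
  B via B→S B: +{b,d}
  S: {a,b,d}  A: {a}  B: {a,b,c,d}
[3] — fixpoint
  S: {a,b,d}  A: {a}  B: {a,b,c,d}

FOLLOW sets:
FOLLOW(S) := {$}
pass 1:
  B→S B: FOLLOW(S) ⊇ FIRST(B) = {a,b,c,d}; new: +{a,b,c,d}
  S→b A: FOLLOW(A) ⊇ FOLLOW(S) ⊇ {$,a,b,c,d}; new: +{$,a,b,c,d}
  S→d B: FOLLOW(B) ⊇ FOLLOW(S) ⊇ {$,a,b,c,d}; new: +{$,a,b,c,d}
  S: {$,a,b,c,d}  A: {$,a,b,c,d}  B: {$,a,b,c,d}
pass 2: (no change)
  S: {$,a,b,c,d}  A: {$,a,b,c,d}  B: {$,a,b,c,d}

FOLLOW(S) = ["$", "a", "b", "c", "d"]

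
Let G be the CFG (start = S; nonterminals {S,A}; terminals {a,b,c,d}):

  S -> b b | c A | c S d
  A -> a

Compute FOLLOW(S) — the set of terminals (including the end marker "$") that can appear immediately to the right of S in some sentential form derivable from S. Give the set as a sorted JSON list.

FIRST iteration:
[1]
  A via A→a: +{a}
  S via S→b b: +{b}
  S via S→c A: +{c}
  FIRST[S]={b,c}  FIRST[A]={a}
[2] — fixpoint
  FIRST[S]={b,c}  FIRST[A]={a}

FOLLOW iteration:
FOLLOW(S) := {$}
pass 1:
  S→c A: FOLLOW(A) ⊇ FOLLOW(S) ⊇ {$}; new: +{$}
  S→c S d: FOLLOW(S) ⊇ FIRST(d) = {d}; new: +{d}
  FOLLOW[S]={$,d}  FOLLOW[A]={$}
pass 2:
  S→c A: FOLLOW(A) ⊇ FOLLOW(S) ⊇ {$,d}; new: +{d}
  FOLLOW[S]={$,d}  FOLLOW[A]={$,d}
pass 3: (stable)
  FOLLOW[S]={$,d}  FOLLOW[A]={$,d}

FOLLOW(S) = ["$", "d"]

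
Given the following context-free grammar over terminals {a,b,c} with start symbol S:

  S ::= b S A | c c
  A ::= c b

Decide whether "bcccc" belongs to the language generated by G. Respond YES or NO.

CNF form of G:
  S -> T0 T0 | T1 X2
  A -> T0 T1
  T0 -> c
  T1 -> b
  X2 -> S A

CYK table (by increasing span):
  T[0,0] 'b' = {T1}  orig:{}
  T[1,1] 'c' = {T0}  orig:{}
  T[2,2] 'c' = {T0}  orig:{}
  T[3,3] 'c' = {T0}  orig:{}
  T[4,4] 'c' = {T0}  orig:{}
  T[0,1] 'bc' = ∅
  T[1,2] 'cc' = {S}
  T[2,3] 'cc' = {S}
  T[3,4] 'cc' = {S}
  T[0,2] 'bcc' = ∅
  T[1,3] 'ccc' = ∅
  T[2,4] 'ccc' = ∅
  T[0,3] 'bccc' = ∅
  T[1,4] 'cccc' = ∅
  T[0,4] 'bcccc' = ∅

S ∉ T[0,4] ⇒ NO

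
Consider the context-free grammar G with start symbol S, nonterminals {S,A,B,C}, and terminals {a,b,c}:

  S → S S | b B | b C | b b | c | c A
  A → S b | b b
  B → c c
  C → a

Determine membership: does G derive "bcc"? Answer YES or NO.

Convert to CNF:
  S -> S S | T0 B | T0 C | T0 T0 | T1 A | c
  A -> S T0 | T0 T0
  B -> T1 T1
  C -> a
  T0 -> b
  T1 -> c

CYK fill:
  T[0,0] 'b' = {T0}  orig:{}
  T[1,1] 'c' = {S,T1}  orig:{S}
  T[2,2] 'c' = {S,T1}  orig:{S}
  T[0,1] 'bc' = ∅
  T[1,2] 'cc' = {B,S}
  T[0,2] 'bcc' = {S}

S ∈ T[0,2] ⇒ YES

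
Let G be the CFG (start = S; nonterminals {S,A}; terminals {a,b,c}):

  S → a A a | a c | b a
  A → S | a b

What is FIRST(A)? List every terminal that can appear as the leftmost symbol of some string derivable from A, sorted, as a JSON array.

FIRST iteration:
pass 1:
  A via A→a b: +{a}
  S via S→a A a: +{a}
  S via S→b a: +{b}
  S: {a,b}  A: {a}
pass 2:
  A via A→S: +{b}
  S: {a,b}  A: {a,b}
pass 3: — fixpoint
  S: {a,b}  A: {a,b}

FIRST(A) = ["a", "b"]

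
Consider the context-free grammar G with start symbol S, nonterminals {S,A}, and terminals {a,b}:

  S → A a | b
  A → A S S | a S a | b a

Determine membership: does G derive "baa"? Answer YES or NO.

CNF form of G:
  S -> A T0 | b
  A -> A X2 | T0 X3 | T1 T0
  T0 -> a
  T1 -> b
  X2 -> S S
  X3 -> S T0

CYK fill:
  [0..0]={S,T1}  "b"  orig:{S}
  [1..1]={T0}  "a"  orig:{}
  [2..2]={T0}  "a"  orig:{}
  [0..1]={A,X3}  "ba"  orig:{A}
  [1..2]=∅  "aa"
  [0..2]={S}  "baa"

S ∈ T[0,2] ⇒ YES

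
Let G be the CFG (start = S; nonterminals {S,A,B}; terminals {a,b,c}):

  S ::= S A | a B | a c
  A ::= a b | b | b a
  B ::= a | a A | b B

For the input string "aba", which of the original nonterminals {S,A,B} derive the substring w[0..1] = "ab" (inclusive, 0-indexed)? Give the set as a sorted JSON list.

CNF form of G:
  S -> S A | T0 B | T0 T2
  A -> T0 T1 | T1 T0 | b
  B -> T0 A | T1 B | a
  T0 -> a
  T1 -> b
  T2 -> c

Fill CYK table bottom-up (cells [i..j] with 0 ≤ i ≤ j ≤ 1 only):
  cell(0,0) a: {B,T0}  orig:{B}
  cell(1,1) b: {A,T1}  orig:{A}
  cell(0,1) ab: {A,B}

Original NTs in T[0,1] deriving "ab": ["A", "B"]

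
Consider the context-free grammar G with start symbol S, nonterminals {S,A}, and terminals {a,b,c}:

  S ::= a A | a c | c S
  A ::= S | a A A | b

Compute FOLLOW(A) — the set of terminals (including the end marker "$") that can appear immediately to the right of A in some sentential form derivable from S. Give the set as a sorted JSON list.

FIRST sets, iterate to fixpoint:
pass 1:
  A via A→a A A: +{a}
  A via A→b: +{b}
  S via S→a A: +{a}
  S via S→c S: +{c}
  FIRST(S)={a,c}  FIRST(A)={a,b}
pass 2:
  A via A→S: +{c}
  FIRST(S)={a,c}  FIRST(A)={a,b,c}
pass 3: (stable)
  FIRST(S)={a,c}  FIRST(A)={a,b,c}

FOLLOW iteration:
FOLLOW(S) := {$}
pass 1:
  A→a A A: FOLLOW(A) ⊇ FIRST(A) = {a,b,c}; new: +{a,b,c}
  S→a A: FOLLOW(A) ⊇ FOLLOW(S) ⊇ {$}; new: +{$}
  S: {$}  A: {$,a,b,c}
pass 2:
  A→S: FOLLOW(S) ⊇ FOLLOW(A) ⊇ {$,a,b,c}; new: +{a,b,c}
  S: {$,a,b,c}  A: {$,a,b,c}
pass 3: (stable)
  S: {$,a,b,c}  A: {$,a,b,c}

FOLLOW(A) = ["$", "a", "b", "c"]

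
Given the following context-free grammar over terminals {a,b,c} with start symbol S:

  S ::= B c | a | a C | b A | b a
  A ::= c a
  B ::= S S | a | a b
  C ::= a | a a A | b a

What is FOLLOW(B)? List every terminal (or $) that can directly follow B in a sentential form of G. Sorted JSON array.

FIRST iteration:
pass 1:
  A via A→c a: +{c}
  B via B→a: +{a}
  C via C→a: +{a}
  C via C→b a: +{b}
  S via S→B c: +{a}
  S via S→b A: +{b}
  FIRST[S]={a,b}  FIRST[A]={c}  FIRST[B]={a}  FIRST[C]={a,b}
pass 2:
  B via B→S S: +{b}
  FIRST[S]={a,b}  FIRST[A]={c}  FIRST[B]={a,b}  FIRST[C]={a,b}
pass 3: done
  FIRST[S]={a,b}  FIRST[A]={c}  FIRST[B]={a,b}  FIRST[C]={a,b}

Compute FOLLOW by fixpoint:
initialize: $ ∈ FOLLOW(S)
round 1:
  B→S S: FOLLOW(S) ⊇ FIRST(S) = {a,b}; new: +{a,b}
  S→B c: FOLLOW(B) ⊇ FIRST(c) = {c}; new: +{c}
  S→a C: FOLLOW(C) ⊇ FOLLOW(S) ⊇ {$,a,b}; new: +{$,a,b}
  S→b A: FOLLOW(A) ⊇ FOLLOW(S) ⊇ {$,a,b}; new: +{$,a,b}
  S: {$,a,b}  A: {$,a,b}  B: {c}  C: {$,a,b}
round 2:
  B→S S: FOLLOW(S) ⊇ FOLLOW(B) ⊇ {c}; new: +{c}
  S→a C: FOLLOW(C) ⊇ FOLLOW(S) ⊇ {$,a,b,c}; new: +{c}
  S→b A: FOLLOW(A) ⊇ FOLLOW(S) ⊇ {$,a,b,c}; new: +{c}
  S: {$,a,b,c}  A: {$,a,b,c}  B: {c}  C: {$,a,b,c}
round 3: — fixpoint
  S: {$,a,b,c}  A: {$,a,b,c}  B: {c}  C: {$,a,b,c}

FOLLOW(B) = ["c"]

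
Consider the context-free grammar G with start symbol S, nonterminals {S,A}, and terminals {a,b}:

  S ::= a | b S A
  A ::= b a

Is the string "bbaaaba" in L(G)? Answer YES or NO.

Convert to CNF:
  S -> T0 X2 | a
  A -> T0 T1
  T0 -> b
  T1 -> a
  X2 -> S A

CYK fill:
  [0..0]={T0}  "b"  orig:{}
  [1..1]={T0}  "b"  orig:{}
  [2..2]={S,T1}  "a"  orig:{S}
  [3..3]={S,T1}  "a"  orig:{S}
  [4..4]={S,T1}  "a"  orig:{S}
  [5..5]={T0}  "b"  orig:{}
  [6..6]={S,T1}  "a"  orig:{S}
  [0..1]=∅  "bb"
  [1..2]={A}  "ba"
  [2..3]=∅  "aa"
  [3..4]=∅  "aa"
  [4..5]=∅  "ab"
  [5..6]={A}  "ba"
  [0..2]=∅  "bba"
  [1..3]=∅  "baa"
  [2..4]=∅  "aaa"
  [3..5]=∅  "aab"
  [4..6]={X2}  "aba"  orig:{}
  [0..3]=∅  "bbaa"
  [1..4]=∅  "baaa"
  [2..5]=∅  "aaab"
  [3..6]=∅  "aaba"
  [0..4]=∅  "bbaaa"
  [1..5]=∅  "baaab"
  [2..6]=∅  "aaaba"
  [0..5]=∅  "bbaaab"
  [1..6]=∅  "baaaba"
  [0..6]=∅  "bbaaaba"

S ∉ T[0,6] ⇒ NO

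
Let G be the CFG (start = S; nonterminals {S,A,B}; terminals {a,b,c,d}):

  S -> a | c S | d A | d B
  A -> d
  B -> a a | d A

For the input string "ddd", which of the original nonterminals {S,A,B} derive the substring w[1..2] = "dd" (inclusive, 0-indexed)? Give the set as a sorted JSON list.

CNF form of G:
  S -> T1 A | T1 B | T2 S | a
  A -> d
  B -> T0 T0 | T1 A
  T0 -> a
  T1 -> d
  T2 -> c

CYK fill (cells [i..j] with 1 ≤ i ≤ j ≤ 2 only):
  cell(1,1) d: {A,T1}  orig:{A}
  cell(2,2) d: {A,T1}  orig:{A}
  cell(1,2) dd: {B,S}

Original NTs in T[1,2] deriving "dd": ["B", "S"]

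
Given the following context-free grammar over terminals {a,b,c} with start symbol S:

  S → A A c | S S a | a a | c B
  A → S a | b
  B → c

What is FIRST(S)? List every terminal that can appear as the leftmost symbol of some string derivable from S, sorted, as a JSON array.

FIRST sets, iterate to fixpoint:
[1]
  A via A→b: +{b}
  B via B→c: +{c}
  S via S→A A c: +{b}
  S via S→a a: +{a}
  S via S→c B: +{c}
  FIRST[S]={a,b,c}  FIRST[A]={b}  FIRST[B]={c}
[2]
  A via A→S a: +{a,c}
  FIRST[S]={a,b,c}  FIRST[A]={a,b,c}  FIRST[B]={c}
[3] (no change)
  FIRST[S]={a,b,c}  FIRST[A]={a,b,c}  FIRST[B]={c}

FIRST(S) = ["a", "b", "c"]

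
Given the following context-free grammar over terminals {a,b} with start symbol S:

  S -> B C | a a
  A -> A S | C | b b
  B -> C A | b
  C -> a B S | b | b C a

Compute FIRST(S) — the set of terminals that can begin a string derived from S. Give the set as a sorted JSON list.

FIRST iteration:
iter 1:
  A via A→b b: +{b}
  B via B→b: +{b}
  C via C→a B S: +{a}
  C via C→b: +{b}
  S via S→B C: +{b}
  S via S→a a: +{a}
  FIRST[S]={a,b}  FIRST[A]={b}  FIRST[B]={b}  FIRST[C]={a,b}
iter 2:
  A via A→C: +{a}
  B via B→C A: +{a}
  FIRST[S]={a,b}  FIRST[A]={a,b}  FIRST[B]={a,b}  FIRST[C]={a,b}
iter 3: — fixpoint
  FIRST[S]={a,b}  FIRST[A]={a,b}  FIRST[B]={a,b}  FIRST[C]={a,b}

FIRST(S) = ["a", "b"]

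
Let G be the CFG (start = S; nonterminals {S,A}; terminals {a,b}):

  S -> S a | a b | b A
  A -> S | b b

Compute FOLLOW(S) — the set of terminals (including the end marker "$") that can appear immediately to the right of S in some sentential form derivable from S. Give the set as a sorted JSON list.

Compute FIRST by fixpoint:
pass 1:
  A via A→b b: +{b}
  S via S→a b: +{a}
  S via S→b A: +{b}
  FIRST[S]={a,b}  FIRST[A]={b}
pass 2:
  A via A→S: +{a}
  FIRST[S]={a,b}  FIRST[A]={a,b}
pass 3: — fixpoint
  FIRST[S]={a,b}  FIRST[A]={a,b}

Compute FOLLOW by fixpoint:
seed FOLLOW(S) with $
pass 1:
  S→S a: FOLLOW(S) ⊇ FIRST(a) = {a}; new: +{a}
  S→b A: FOLLOW(A) ⊇ FOLLOW(S) ⊇ {$,a}; new: +{$,a}
  FOLLOW[S]={$,a}  FOLLOW[A]={$,a}
pass 2: (stable)
  FOLLOW[S]={$,a}  FOLLOW[A]={$,a}

FOLLOW(S) = ["$", "a"]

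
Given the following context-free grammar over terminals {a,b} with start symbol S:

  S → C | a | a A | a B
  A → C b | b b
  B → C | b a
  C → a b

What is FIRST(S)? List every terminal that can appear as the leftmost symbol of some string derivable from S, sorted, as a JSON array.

FIRST iteration:
pass 1:
  A via A→b b: +{b}
  B via B→b a: +{b}
  C via C→a b: +{a}
  S via S→C: +{a}
  S: {a}  A: {b}  B: {b}  C: {a}
pass 2:
  A via A→C b: +{a}
  B via B→C: +{a}
  S: {a}  A: {a,b}  B: {a,b}  C: {a}
pass 3: done
  S: {a}  A: {a,b}  B: {a,b}  C: {a}

FIRST(S) = ["a"]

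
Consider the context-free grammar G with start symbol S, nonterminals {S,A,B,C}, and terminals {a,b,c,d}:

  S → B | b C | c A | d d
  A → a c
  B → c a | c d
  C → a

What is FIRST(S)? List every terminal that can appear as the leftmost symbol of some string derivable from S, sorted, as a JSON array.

FIRST iteration:
pass 1:
  A via A→a c: +{a}
  B via B→c a: +{c}
  C via C→a: +{a}
  S via S→B: +{c}
  S via S→b C: +{b}
  S via S→d d: +{d}
  FIRST[S]={b,c,d}  FIRST[A]={a}  FIRST[B]={c}  FIRST[C]={a}
pass 2: (no change)
  FIRST[S]={b,c,d}  FIRST[A]={a}  FIRST[B]={c}  FIRST[C]={a}

FIRST(S) = ["b", "c", "d"]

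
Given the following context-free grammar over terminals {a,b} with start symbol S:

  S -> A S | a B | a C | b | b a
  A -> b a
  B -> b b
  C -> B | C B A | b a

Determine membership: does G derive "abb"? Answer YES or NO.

CNF form of G:
  S -> A S | T0 T1 | T1 B | T1 C | b
  A -> T0 T1
  B -> T0 T0
  C -> C X2 | T0 T0 | T0 T1
  T0 -> b
  T1 -> a
  X2 -> B A

Fill CYK table bottom-up:
  [0..0]={T1}  "a"  orig:{}
  [1..1]={S,T0}  "b"  orig:{S}
  [2..2]={S,T0}  "b"  orig:{S}
  [0..1]=∅  "ab"
  [1..2]={B,C}  "bb"
  [0..2]={S}  "abb"

S ∈ T[0,2] ⇒ YES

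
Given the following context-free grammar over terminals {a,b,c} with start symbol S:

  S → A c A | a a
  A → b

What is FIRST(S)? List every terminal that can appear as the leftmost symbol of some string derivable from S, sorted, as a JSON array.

FIRST iteration:
pass 1:
  A via A→b: +{b}
  S via S→A c A: +{b}
  S via S→a a: +{a}
  FIRST(S)={a,b}  FIRST(A)={b}
pass 2: done
  FIRST(S)={a,b}  FIRST(A)={b}

FIRST(S) = ["a", "b"]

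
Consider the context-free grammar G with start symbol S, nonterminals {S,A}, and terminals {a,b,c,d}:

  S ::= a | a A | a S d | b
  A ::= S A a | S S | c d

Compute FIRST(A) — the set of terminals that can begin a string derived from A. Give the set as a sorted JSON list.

FIRST sets, iterate to fixpoint:
pass 1:
  A via A→c d: +{c}
  S via S→a: +{a}
  S via S→b: +{b}
  FIRST(S)={a,b}  FIRST(A)={c}
pass 2:
  A via A→S A a: +{a,b}
  FIRST(S)={a,b}  FIRST(A)={a,b,c}
pass 3: (stable)
  FIRST(S)={a,b}  FIRST(A)={a,b,c}

FIRST(A) = ["a", "b", "c"]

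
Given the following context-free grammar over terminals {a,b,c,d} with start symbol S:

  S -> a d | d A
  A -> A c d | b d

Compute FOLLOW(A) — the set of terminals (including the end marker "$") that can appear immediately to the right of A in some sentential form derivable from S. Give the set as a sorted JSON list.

Compute FIRST by fixpoint:
[1]
  A via A→b d: +{b}
  S via S→a d: +{a}
  S via S→d A: +{d}
  FIRST(S)={a,d}  FIRST(A)={b}
[2] (stable)
  FIRST(S)={a,d}  FIRST(A)={b}

FOLLOW iteration:
seed FOLLOW(S) with $
pass 1:
  A→A c d: FOLLOW(A) ⊇ FIRST(c) = {c}; new: +{c}
  S→d A: FOLLOW(A) ⊇ FOLLOW(S) ⊇ {$}; new: +{$}
  S: {$}  A: {$,c}
pass 2: — fixpoint
  S: {$}  A: {$,c}

FOLLOW(A) = ["$", "c"]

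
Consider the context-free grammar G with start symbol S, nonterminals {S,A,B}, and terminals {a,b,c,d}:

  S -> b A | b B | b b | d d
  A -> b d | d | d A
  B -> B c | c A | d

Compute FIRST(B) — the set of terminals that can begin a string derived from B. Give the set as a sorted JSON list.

FIRST sets, iterate to fixpoint:
pass 1:
  A via A→b d: +{b}
  A via A→d: +{d}
  B via B→c A: +{c}
  B via B→d: +{d}
  S via S→b A: +{b}
  S via S→d d: +{d}
  FIRST[S]={b,d}  FIRST[A]={b,d}  FIRST[B]={c,d}
pass 2: (no change)
  FIRST[S]={b,d}  FIRST[A]={b,d}  FIRST[B]={c,d}

FIRST(B) = ["c", "d"]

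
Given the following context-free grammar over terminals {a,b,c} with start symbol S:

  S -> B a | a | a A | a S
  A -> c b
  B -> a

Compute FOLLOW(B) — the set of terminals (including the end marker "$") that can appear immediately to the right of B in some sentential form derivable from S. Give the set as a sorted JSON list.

Compute FIRST by fixpoint:
iter 1:
  A via A→c b: +{c}
  B via B→a: +{a}
  S via S→B a: +{a}
  FIRST[S]={a}  FIRST[A]={c}  FIRST[B]={a}
iter 2: (stable)
  FIRST[S]={a}  FIRST[A]={c}  FIRST[B]={a}

FOLLOW iteration:
initialize: $ ∈ FOLLOW(S)
iter 1:
  S→B a: FOLLOW(B) ⊇ FIRST(a) = {a}; new: +{a}
  S→a A: FOLLOW(A) ⊇ FOLLOW(S) ⊇ {$}; new: +{$}
  FOLLOW(S)={$}  FOLLOW(A)={$}  FOLLOW(B)={a}
iter 2: done
  FOLLOW(S)={$}  FOLLOW(A)={$}  FOLLOW(B)={a}

FOLLOW(B) = ["a"]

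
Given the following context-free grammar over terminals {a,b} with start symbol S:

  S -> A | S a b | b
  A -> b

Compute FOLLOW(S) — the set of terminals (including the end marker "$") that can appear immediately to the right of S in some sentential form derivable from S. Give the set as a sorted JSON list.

FIRST iteration:
[1]
  A via A→b: +{b}
  S via S→A: +{b}
  FIRST(S)={b}  FIRST(A)={b}
[2] (no change)
  FIRST(S)={b}  FIRST(A)={b}

Compute FOLLOW by fixpoint:
FOLLOW(S) := {$}
iter 1:
  S→A: FOLLOW(A) ⊇ FOLLOW(S) ⊇ {$}; new: +{$}
  S→S a b: FOLLOW(S) ⊇ FIRST(a) = {a}; new: +{a}
  FOLLOW(S)={$,a}  FOLLOW(A)={$}
iter 2:
  S→A: FOLLOW(A) ⊇ FOLLOW(S) ⊇ {$,a}; new: +{a}
  FOLLOW(S)={$,a}  FOLLOW(A)={$,a}
iter 3: — fixpoint
  FOLLOW(S)={$,a}  FOLLOW(A)={$,a}

FOLLOW(S) = ["$", "a"]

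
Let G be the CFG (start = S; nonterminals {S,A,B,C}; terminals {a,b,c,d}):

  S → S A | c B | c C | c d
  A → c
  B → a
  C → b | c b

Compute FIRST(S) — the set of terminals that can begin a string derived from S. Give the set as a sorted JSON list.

FIRST iteration:
iter 1:
  A via A→c: +{c}
  B via B→a: +{a}
  C via C→b: +{b}
  C via C→c b: +{c}
  S via S→c B: +{c}
  S: {c}  A: {c}  B: {a}  C: {b,c}
iter 2: (stable)
  S: {c}  A: {c}  B: {a}  C: {b,c}

FIRST(S) = ["c"]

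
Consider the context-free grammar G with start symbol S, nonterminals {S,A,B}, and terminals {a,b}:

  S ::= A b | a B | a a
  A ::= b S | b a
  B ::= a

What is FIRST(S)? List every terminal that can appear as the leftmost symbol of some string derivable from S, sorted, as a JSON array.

FIRST sets, iterate to fixpoint:
round 1:
  A via A→b S: +{b}
  B via B→a: +{a}
  S via S→A b: +{b}
  S via S→a B: +{a}
  FIRST(S)={a,b}  FIRST(A)={b}  FIRST(B)={a}
round 2: (no change)
  FIRST(S)={a,b}  FIRST(A)={b}  FIRST(B)={a}

FIRST(S) = ["a", "b"]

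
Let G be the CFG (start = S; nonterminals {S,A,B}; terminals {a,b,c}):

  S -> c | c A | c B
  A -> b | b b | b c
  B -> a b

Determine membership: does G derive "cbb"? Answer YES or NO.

Convert to CNF:
  S -> T1 A | T1 B | c
  A -> T0 T0 | T0 T1 | b
  B -> T2 T0
  T0 -> b
  T1 -> c
  T2 -> a

CYK fill:
  T[0,0] 'c' = {S,T1}  orig:{S}
  T[1,1] 'b' = {A,T0}  orig:{A}
  T[2,2] 'b' = {A,T0}  orig:{A}
  T[0,1] 'cb' = {S}
  T[1,2] 'bb' = {A}
  T[0,2] 'cbb' = {S}

S ∈ T[0,2] ⇒ YES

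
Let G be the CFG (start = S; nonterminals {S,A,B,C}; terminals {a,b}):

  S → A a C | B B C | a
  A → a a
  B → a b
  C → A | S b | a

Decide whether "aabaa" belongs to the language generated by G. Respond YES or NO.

CNF form of G:
  S -> A X2 | B X3 | a
  A -> T0 T0
  B -> T0 T1
  C -> S T1 | T0 T0 | a
  T0 -> a
  T1 -> b
  X2 -> T0 C
  X3 -> B C

CYK table (by increasing span):
  T[0,0] 'a' = {C,S,T0}  orig:{C,S}
  T[1,1] 'a' = {C,S,T0}  orig:{C,S}
  T[2,2] 'b' = {T1}  orig:{}
  T[3,3] 'a' = {C,S,T0}  orig:{C,S}
  T[4,4] 'a' = {C,S,T0}  orig:{C,S}
  T[0,1] 'aa' = {A,C,X2}  orig:{A,C}
  T[1,2] 'ab' = {B,C}
  T[2,3] 'ba' = ∅
  T[3,4] 'aa' = {A,C,X2}  orig:{A,C}
  T[0,2] 'aab' = {X2}  orig:{}
  T[1,3] 'aba' = {X3}  orig:{}
  T[2,4] 'baa' = ∅
  T[0,3] 'aaba' = ∅
  T[1,4] 'abaa' = {X3}  orig:{}
  T[0,4] 'aabaa' = ∅

S ∉ T[0,4] ⇒ NO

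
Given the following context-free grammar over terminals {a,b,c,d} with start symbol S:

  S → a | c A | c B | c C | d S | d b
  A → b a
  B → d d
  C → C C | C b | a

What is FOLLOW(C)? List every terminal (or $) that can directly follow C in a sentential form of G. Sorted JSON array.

FIRST iteration:
round 1:
  A via A→b a: +{b}
  B via B→d d: +{d}
  C via C→a: +{a}
  S via S→a: +{a}
  S via S→c A: +{c}
  S via S→d S: +{d}
  S: {a,c,d}  A: {b}  B: {d}  C: {a}
round 2: — fixpoint
  S: {a,c,d}  A: {b}  B: {d}  C: {a}

Compute FOLLOW by fixpoint:
seed FOLLOW(S) with $
round 1:
  C→C C: FOLLOW(C) ⊇ FIRST(C) = {a}; new: +{a}
  C→C b: FOLLOW(C) ⊇ FIRST(b) = {b}; new: +{b}
  S→c A: FOLLOW(A) ⊇ FOLLOW(S) ⊇ {$}; new: +{$}
  S→c B: FOLLOW(B) ⊇ FOLLOW(S) ⊇ {$}; new: +{$}
  S→c C: FOLLOW(C) ⊇ FOLLOW(S) ⊇ {$}; new: +{$}
  S: {$}  A: {$}  B: {$}  C: {$,a,b}
round 2: (stable)
  S: {$}  A: {$}  B: {$}  C: {$,a,b}

FOLLOW(C) = ["$", "a", "b"]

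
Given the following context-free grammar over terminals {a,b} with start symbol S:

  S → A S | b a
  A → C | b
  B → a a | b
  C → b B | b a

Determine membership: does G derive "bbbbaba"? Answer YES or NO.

CNF form of G:
  S -> A S | T0 T1
  A -> T0 B | T0 T1 | b
  B -> T1 T1 | b
  C -> T0 B | T0 T1
  T0 -> b
  T1 -> a

CYK fill:
  [0..0]={A,B,T0}  "b"  orig:{A,B}
  [1..1]={A,B,T0}  "b"  orig:{A,B}
  [2..2]={A,B,T0}  "b"  orig:{A,B}
  [3..3]={A,B,T0}  "b"  orig:{A,B}
  [4..4]={T1}  "a"  orig:{}
  [5..5]={A,B,T0}  "b"  orig:{A,B}
  [6..6]={T1}  "a"  orig:{}
  [0..1]={A,C}  "bb"
  [1..2]={A,C}  "bb"
  [2..3]={A,C}  "bb"
  [3..4]={A,C,S}  "ba"
  [4..5]=∅  "ab"
  [5..6]={A,C,S}  "ba"
  [0..2]=∅  "bbb"
  [1..3]=∅  "bbb"
  [2..4]={S}  "bba"
  [3..5]=∅  "bab"
  [4..6]=∅  "aba"
  [0..3]=∅  "bbbb"
  [1..4]={S}  "bbba"
  [2..5]=∅  "bbab"
  [3..6]={S}  "baba"
  [0..4]={S}  "bbbba"
  [1..5]=∅  "bbbab"
  [2..6]={S}  "bbaba"
  [0..5]=∅  "bbbbab"
  [1..6]={S}  "bbbaba"
  [0..6]={S}  "bbbbaba"

S ∈ T[0,6] ⇒ YES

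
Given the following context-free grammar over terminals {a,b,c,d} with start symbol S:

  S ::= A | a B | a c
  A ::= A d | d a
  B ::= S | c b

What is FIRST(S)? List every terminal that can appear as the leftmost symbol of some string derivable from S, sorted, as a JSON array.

FIRST iteration:
round 1:
  A via A→d a: +{d}
  B via B→c b: +{c}
  S via S→A: +{d}
  S via S→a B: +{a}
  S: {a,d}  A: {d}  B: {c}
round 2:
  B via B→S: +{a,d}
  S: {a,d}  A: {d}  B: {a,c,d}
round 3: — fixpoint
  S: {a,d}  A: {d}  B: {a,c,d}

FIRST(S) = ["a", "d"]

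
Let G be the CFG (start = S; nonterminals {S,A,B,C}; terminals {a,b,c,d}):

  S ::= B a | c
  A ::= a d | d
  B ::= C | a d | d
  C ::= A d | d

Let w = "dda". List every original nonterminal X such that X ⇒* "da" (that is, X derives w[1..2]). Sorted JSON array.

Convert to CNF:
  S -> B T0 | c
  A -> T0 T1 | d
  B -> A T1 | T0 T1 | d
  C -> A T1 | d
  T0 -> a
  T1 -> d

CYK table (by increasing span) (cells [i..j] with 1 ≤ i ≤ j ≤ 2 only):
  T[1,1] 'd' = {A,B,C,T1}  orig:{A,B,C}
  T[2,2] 'a' = {T0}  orig:{}
  T[1,2] 'da' = {S}

Original NTs in T[1,2] deriving "da": ["S"]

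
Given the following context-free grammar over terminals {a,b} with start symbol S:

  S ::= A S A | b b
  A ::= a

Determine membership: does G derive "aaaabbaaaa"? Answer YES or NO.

Convert to CNF:
  S -> A X1 | T0 T0
  A -> a
  T0 -> b
  X1 -> S A

Fill CYK table bottom-up:
  cell(0,0) a: {A}
  cell(1,1) a: {A}
  cell(2,2) a: {A}
  cell(3,3) a: {A}
  cell(4,4) b: {T0}  orig:{}
  cell(5,5) b: {T0}  orig:{}
  cell(6,6) a: {A}
  cell(7,7) a: {A}
  cell(8,8) a: {A}
  cell(9,9) a: {A}
  cell(0,1) aa: ∅
  cell(1,2) aa: ∅
  cell(2,3) aa: ∅
  cell(3,4) ab: ∅
  cell(4,5) bb: {S}
  cell(5,6) ba: ∅
  cell(6,7) aa: ∅
  cell(7,8) aa: ∅
  cell(8,9) aa: ∅
  cell(0,2) aaa: ∅
  cell(1,3) aaa: ∅
  cell(2,4) aab: ∅
  cell(3,5) abb: ∅
  cell(4,6) bba: {X1}  orig:{}
  cell(5,7) baa: ∅
  cell(6,8) aaa: ∅
  cell(7,9) aaa: ∅
  cell(0,3) aaaa: ∅
  cell(1,4) aaab: ∅
  cell(2,5) aabb: ∅
  cell(3,6) abba: {S}
  cell(4,7) bbaa: ∅
  cell(5,8) baaa: ∅
  cell(6,9) aaaa: ∅
  cell(0,4) aaaab: ∅
  cell(1,5) aaabb: ∅
  cell(2,6) aabba: ∅
  cell(3,7) abbaa: {X1}  orig:{}
  cell(4,8) bbaaa: ∅
  cell(5,9) baaaa: ∅
  cell(0,5) aaaabb: ∅
  cell(1,6) aaabba: ∅
  cell(2,7) aabbaa: {S}
  cell(3,8) abbaaa: ∅
  cell(4,9) bbaaaa: ∅
  cell(0,6) aaaabba: ∅
  cell(1,7) aaabbaa: ∅
  cell(2,8) aabbaaa: {X1}  orig:{}
  cell(3,9) abbaaaa: ∅
  cell(0,7) aaaabbaa: ∅
  cell(1,8) aaabbaaa: {S}
  cell(2,9) aabbaaaa: ∅
  cell(0,8) aaaabbaaa: ∅
  cell(1,9) aaabbaaaa: {X1}  orig:{}
  cell(0,9) aaaabbaaaa: {S}

S ∈ T[0,9] ⇒ YES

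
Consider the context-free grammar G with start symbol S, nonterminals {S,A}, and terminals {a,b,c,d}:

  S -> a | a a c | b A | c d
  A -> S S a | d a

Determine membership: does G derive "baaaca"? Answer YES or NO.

CNF form of G:
  S -> T0 X5 | T2 T1 | T3 A | a
  A -> S X4 | T1 T0
  T0 -> a
  T1 -> d
  T2 -> c
  T3 -> b
  X4 -> S T0
  X5 -> T0 T2

Fill CYK table bottom-up:
  T[0,0] 'b' = {T3}  orig:{}
  T[1,1] 'a' = {S,T0}  orig:{S}
  T[2,2] 'a' = {S,T0}  orig:{S}
  T[3,3] 'a' = {S,T0}  orig:{S}
  T[4,4] 'c' = {T2}  orig:{}
  T[5,5] 'a' = {S,T0}  orig:{S}
  T[0,1] 'ba' = ∅
  T[1,2] 'aa' = {X4}  orig:{}
  T[2,3] 'aa' = {X4}  orig:{}
  T[3,4] 'ac' = {X5}  orig:{}
  T[4,5] 'ca' = ∅
  T[0,2] 'baa' = ∅
  T[1,3] 'aaa' = {A}
  T[2,4] 'aac' = {S}
  T[3,5] 'aca' = ∅
  T[0,3] 'baaa' = {S}
  T[1,4] 'aaac' = ∅
  T[2,5] 'aaca' = {X4}  orig:{}
  T[0,4] 'baaac' = ∅
  T[1,5] 'aaaca' = {A}
  T[0,5] 'baaaca' = {S}

S ∈ T[0,5] ⇒ YES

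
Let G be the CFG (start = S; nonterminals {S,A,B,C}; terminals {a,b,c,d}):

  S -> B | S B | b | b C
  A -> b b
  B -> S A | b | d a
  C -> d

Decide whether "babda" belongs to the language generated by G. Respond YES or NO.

Convert to CNF:
  S -> S A | S B | T0 C | T1 T2 | b
  A -> T0 T0
  B -> S A | T1 T2 | b
  C -> d
  T0 -> b
  T1 -> d
  T2 -> a

Fill CYK table bottom-up:
  T[0,0] 'b' = {B,S,T0}  orig:{B,S}
  T[1,1] 'a' = {T2}  orig:{}
  T[2,2] 'b' = {B,S,T0}  orig:{B,S}
  T[3,3] 'd' = {C,T1}  orig:{C}
  T[4,4] 'a' = {T2}  orig:{}
  T[0,1] 'ba' = ∅
  T[1,2] 'ab' = ∅
  T[2,3] 'bd' = {S}
  T[3,4] 'da' = {B,S}
  T[0,2] 'bab' = ∅
  T[1,3] 'abd' = ∅
  T[2,4] 'bda' = {S}
  T[0,3] 'babd' = ∅
  T[1,4] 'abda' = ∅
  T[0,4] 'babda' = ∅

S ∉ T[0,4] ⇒ NO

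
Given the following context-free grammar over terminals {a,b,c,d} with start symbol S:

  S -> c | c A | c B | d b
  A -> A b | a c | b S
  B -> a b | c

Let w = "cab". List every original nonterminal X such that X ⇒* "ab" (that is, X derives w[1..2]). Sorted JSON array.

CNF form of G:
  S -> T2 A | T2 B | T3 T0 | c
  A -> A T0 | T0 S | T1 T2
  B -> T1 T0 | c
  T0 -> b
  T1 -> a
  T2 -> c
  T3 -> d

CYK fill, restricted to cells inside w[1..2]:
  cell(1,1) a: {T1}  orig:{}
  cell(2,2) b: {T0}  orig:{}
  cell(1,2) ab: {B}

Original NTs in T[1,2] deriving "ab": ["B"]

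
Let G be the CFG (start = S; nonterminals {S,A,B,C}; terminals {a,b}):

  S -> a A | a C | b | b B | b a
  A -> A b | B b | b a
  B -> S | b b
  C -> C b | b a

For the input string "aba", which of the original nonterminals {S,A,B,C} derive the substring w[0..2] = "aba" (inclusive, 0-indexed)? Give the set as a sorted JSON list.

CNF form of G:
  S -> T0 B | T0 T1 | T1 A | T1 C | b
  A -> A T0 | B T0 | T0 T1
  B -> T0 B | T0 T0 | T0 T1 | T1 A | T1 C | b
  C -> C T0 | T0 T1
  T0 -> b
  T1 -> a

Fill CYK table bottom-up (cells [i..j] with 0 ≤ i ≤ j ≤ 2 only):
  T[0,0] 'a' = {T1}  orig:{}
  T[1,1] 'b' = {B,S,T0}  orig:{B,S}
  T[2,2] 'a' = {T1}  orig:{}
  T[0,1] 'ab' = ∅
  T[1,2] 'ba' = {A,B,C,S}
  T[0,2] 'aba' = {B,S}

Original NTs in T[0,2] deriving "aba": ["B", "S"]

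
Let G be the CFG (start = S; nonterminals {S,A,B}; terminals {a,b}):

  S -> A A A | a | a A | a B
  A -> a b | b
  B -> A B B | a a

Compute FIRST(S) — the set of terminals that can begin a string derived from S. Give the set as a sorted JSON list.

FIRST iteration:
pass 1:
  A via A→a b: +{a}
  A via A→b: +{b}
  B via B→A B B: +{a,b}
  S via S→A A A: +{a,b}
  S: {a,b}  A: {a,b}  B: {a,b}
pass 2: done
  S: {a,b}  A: {a,b}  B: {a,b}

FIRST(S) = ["a", "b"]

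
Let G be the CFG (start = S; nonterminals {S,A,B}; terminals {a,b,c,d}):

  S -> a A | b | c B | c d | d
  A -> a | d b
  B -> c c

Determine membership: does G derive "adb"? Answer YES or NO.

Convert to CNF:
  S -> T2 B | T2 T0 | T3 A | b | d
  A -> T0 T1 | a
  B -> T2 T2
  T0 -> d
  T1 -> b
  T2 -> c
  T3 -> a

CYK table (by increasing span):
  T[0,0] 'a' = {A,T3}  orig:{A}
  T[1,1] 'd' = {S,T0}  orig:{S}
  T[2,2] 'b' = {S,T1}  orig:{S}
  T[0,1] 'ad' = ∅
  T[1,2] 'db' = {A}
  T[0,2] 'adb' = {S}

S ∈ T[0,2] ⇒ YES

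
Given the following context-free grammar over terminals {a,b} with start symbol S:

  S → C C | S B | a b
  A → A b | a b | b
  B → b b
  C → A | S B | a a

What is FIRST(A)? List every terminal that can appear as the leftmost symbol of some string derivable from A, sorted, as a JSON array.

FIRST sets, iterate to fixpoint:
pass 1:
  A via A→a b: +{a}
  A via A→b: +{b}
  B via B→b b: +{b}
  C via C→A: +{a,b}
  S via S→C C: +{a,b}
  FIRST[S]={a,b}  FIRST[A]={a,b}  FIRST[B]={b}  FIRST[C]={a,b}
pass 2: (stable)
  FIRST[S]={a,b}  FIRST[A]={a,b}  FIRST[B]={b}  FIRST[C]={a,b}

FIRST(A) = ["a", "b"]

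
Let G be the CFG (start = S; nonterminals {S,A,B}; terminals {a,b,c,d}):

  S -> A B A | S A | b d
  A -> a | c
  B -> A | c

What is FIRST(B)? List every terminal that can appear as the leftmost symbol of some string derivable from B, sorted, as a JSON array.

Compute FIRST by fixpoint:
iter 1:
  A via A→a: +{a}
  A via A→c: +{c}
  B via B→A: +{a,c}
  S via S→A B A: +{a,c}
  S via S→b d: +{b}
  S: {a,b,c}  A: {a,c}  B: {a,c}
iter 2: — fixpoint
  S: {a,b,c}  A: {a,c}  B: {a,c}

FIRST(B) = ["a", "c"]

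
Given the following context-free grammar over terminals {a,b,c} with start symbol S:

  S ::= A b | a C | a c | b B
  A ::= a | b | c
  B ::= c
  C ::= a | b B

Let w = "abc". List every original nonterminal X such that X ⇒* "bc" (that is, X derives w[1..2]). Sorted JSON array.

Convert to CNF:
  S -> A T0 | T0 B | T1 C | T1 T2
  A -> a | b | c
  B -> c
  C -> T0 B | a
  T0 -> b
  T1 -> a
  T2 -> c

CYK table (by increasing span) — only the sub-triangle for w[1..2]:
  cell(1,1) b: {A,T0}  orig:{A}
  cell(2,2) c: {A,B,T2}  orig:{A,B}
  cell(1,2) bc: {C,S}

Original NTs in T[1,2] deriving "bc": ["C", "S"]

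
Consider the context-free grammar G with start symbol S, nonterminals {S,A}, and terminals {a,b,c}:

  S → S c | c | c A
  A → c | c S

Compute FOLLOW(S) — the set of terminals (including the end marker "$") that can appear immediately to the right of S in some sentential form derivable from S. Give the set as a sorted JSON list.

Compute FIRST by fixpoint:
iter 1:
  A via A→c: +{c}
  S via S→c: +{c}
  FIRST(S)={c}  FIRST(A)={c}
iter 2: done
  FIRST(S)={c}  FIRST(A)={c}

Compute FOLLOW by fixpoint:
initialize: $ ∈ FOLLOW(S)
pass 1:
  S→S c: FOLLOW(S) ⊇ FIRST(c) = {c}; new: +{c}
  S→c A: FOLLOW(A) ⊇ FOLLOW(S) ⊇ {$,c}; new: +{$,c}
  FOLLOW(S)={$,c}  FOLLOW(A)={$,c}
pass 2: done
  FOLLOW(S)={$,c}  FOLLOW(A)={$,c}

FOLLOW(S) = ["$", "c"]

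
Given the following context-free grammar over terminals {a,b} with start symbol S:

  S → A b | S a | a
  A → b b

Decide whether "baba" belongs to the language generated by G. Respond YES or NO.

CNF form of G:
  S -> A T0 | S T1 | a
  A -> T0 T0
  T0 -> b
  T1 -> a

Fill CYK table bottom-up:
  T[0,0] 'b' = {T0}  orig:{}
  T[1,1] 'a' = {S,T1}  orig:{S}
  T[2,2] 'b' = {T0}  orig:{}
  T[3,3] 'a' = {S,T1}  orig:{S}
  T[0,1] 'ba' = ∅
  T[1,2] 'ab' = ∅
  T[2,3] 'ba' = ∅
  T[0,2] 'bab' = ∅
  T[1,3] 'aba' = ∅
  T[0,3] 'baba' = ∅

S ∉ T[0,3] ⇒ NO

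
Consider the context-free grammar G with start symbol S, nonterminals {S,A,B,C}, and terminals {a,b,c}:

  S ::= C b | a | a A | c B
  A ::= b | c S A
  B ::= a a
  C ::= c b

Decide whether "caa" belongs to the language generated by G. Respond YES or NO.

CNF form of G:
  S -> C T2 | T0 B | T1 A | a
  A -> T0 X3 | b
  B -> T1 T1
  C -> T0 T2
  T0 -> c
  T1 -> a
  T2 -> b
  X3 -> S A

CYK table (by increasing span):
  cell(0,0) c: {T0}  orig:{}
  cell(1,1) a: {S,T1}  orig:{S}
  cell(2,2) a: {S,T1}  orig:{S}
  cell(0,1) ca: ∅
  cell(1,2) aa: {B}
  cell(0,2) caa: {S}

S ∈ T[0,2] ⇒ YES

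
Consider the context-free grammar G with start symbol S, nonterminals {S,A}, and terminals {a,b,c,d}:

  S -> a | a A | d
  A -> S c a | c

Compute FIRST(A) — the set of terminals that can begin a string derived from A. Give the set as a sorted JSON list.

Compute FIRST by fixpoint:
[1]
  A via A→c: +{c}
  S via S→a: +{a}
  S via S→d: +{d}
  S: {a,d}  A: {c}
[2]
  A via A→S c a: +{a,d}
  S: {a,d}  A: {a,c,d}
[3] — fixpoint
  S: {a,d}  A: {a,c,d}

FIRST(A) = ["a", "c", "d"]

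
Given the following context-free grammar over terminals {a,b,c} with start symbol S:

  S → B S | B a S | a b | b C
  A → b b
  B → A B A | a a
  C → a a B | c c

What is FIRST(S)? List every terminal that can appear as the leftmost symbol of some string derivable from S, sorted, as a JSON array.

FIRST iteration:
pass 1:
  A via A→b b: +{b}
  B via B→A B A: +{b}
  B via B→a a: +{a}
  C via C→a a B: +{a}
  C via C→c c: +{c}
  S via S→B S: +{a,b}
  FIRST[S]={a,b}  FIRST[A]={b}  FIRST[B]={a,b}  FIRST[C]={a,c}
pass 2: (stable)
  FIRST[S]={a,b}  FIRST[A]={b}  FIRST[B]={a,b}  FIRST[C]={a,c}

FIRST(S) = ["a", "b"]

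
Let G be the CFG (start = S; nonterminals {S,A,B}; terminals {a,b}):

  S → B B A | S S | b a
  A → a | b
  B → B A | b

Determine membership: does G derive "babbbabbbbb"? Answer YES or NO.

Convert to CNF:
  S -> B X2 | S S | T0 T1
  A -> a | b
  B -> B A | b
  T0 -> b
  T1 -> a
  X2 -> B A

Fill CYK table bottom-up:
  T[0,0] 'b' = {A,B,T0}  orig:{A,B}
  T[1,1] 'a' = {A,T1}  orig:{A}
  T[2,2] 'b' = {A,B,T0}  orig:{A,B}
  T[3,3] 'b' = {A,B,T0}  orig:{A,B}
  T[4,4] 'b' = {A,B,T0}  orig:{A,B}
  T[5,5] 'a' = {A,T1}  orig:{A}
  T[6,6] 'b' = {A,B,T0}  orig:{A,B}
  T[7,7] 'b' = {A,B,T0}  orig:{A,B}
  T[8,8] 'b' = {A,B,T0}  orig:{A,B}
  T[9,9] 'b' = {A,B,T0}  orig:{A,B}
  T[10,10] 'b' = {A,B,T0}  orig:{A,B}
  T[0,1] 'ba' = {B,S,X2}  orig:{B,S}
  T[1,2] 'ab' = ∅
  T[2,3] 'bb' = {B,X2}  orig:{B}
  T[3,4] 'bb' = {B,X2}  orig:{B}
  T[4,5] 'ba' = {B,S,X2}  orig:{B,S}
  T[5,6] 'ab' = ∅
  T[6,7] 'bb' = {B,X2}  orig:{B}
  T[7,8] 'bb' = {B,X2}  orig:{B}
  T[8,9] 'bb' = {B,X2}  orig:{B}
  T[9,10] 'bb' = {B,X2}  orig:{B}
  T[0,2] 'bab' = {B,X2}  orig:{B}
  T[1,3] 'abb' = ∅
  T[2,4] 'bbb' = {B,S,X2}  orig:{B,S}
  T[3,5] 'bba' = {B,S,X2}  orig:{B,S}
  T[4,6] 'bab' = {B,X2}  orig:{B}
  T[5,7] 'abb' = ∅
  T[6,8] 'bbb' = {B,S,X2}  orig:{B,S}
  T[7,9] 'bbb' = {B,S,X2}  orig:{B,S}
  T[8,10] 'bbb' = {B,S,X2}  orig:{B,S}
  T[0,3] 'babb' = {B,S,X2}  orig:{B,S}
  T[1,4] 'abbb' = ∅
  T[2,5] 'bbba' = {B,S,X2}  orig:{B,S}
  T[3,6] 'bbab' = {B,S,X2}  orig:{B,S}
  T[4,7] 'babb' = {B,S,X2}  orig:{B,S}
  T[5,8] 'abbb' = ∅
  T[6,9] 'bbbb' = {B,S,X2}  orig:{B,S}
  T[7,10] 'bbbb' = {B,S,X2}  orig:{B,S}
  T[0,4] 'babbb' = {B,S,X2}  orig:{B,S}
  T[1,5] 'abbba' = ∅
  T[2,6] 'bbbab' = {B,S,X2}  orig:{B,S}
  T[3,7] 'bbabb' = {B,S,X2}  orig:{B,S}
  T[4,8] 'babbb' = {B,S,X2}  orig:{B,S}
  T[5,9] 'abbbb' = ∅
  T[6,10] 'bbbbb' = {B,S,X2}  orig:{B,S}
  T[0,5] 'babbba' = {B,S,X2}  orig:{B,S}
  T[1,6] 'abbbab' = ∅
  T[2,7] 'bbbabb' = {B,S,X2}  orig:{B,S}
  T[3,8] 'bbabbb' = {B,S,X2}  orig:{B,S}
  T[4,9] 'babbbb' = {B,S,X2}  orig:{B,S}
  T[5,10] 'abbbbb' = ∅
  T[0,6] 'babbbab' = {B,S,X2}  orig:{B,S}
  T[1,7] 'abbbabb' = ∅
  T[2,8] 'bbbabbb' = {B,S,X2}  orig:{B,S}
  T[3,9] 'bbabbbb' = {B,S,X2}  orig:{B,S}
  T[4,10] 'babbbbb' = {B,S,X2}  orig:{B,S}
  T[0,7] 'babbbabb' = {B,S,X2}  orig:{B,S}
  T[1,8] 'abbbabbb' = ∅
  T[2,9] 'bbbabbbb' = {B,S,X2}  orig:{B,S}
  T[3,10] 'bbabbbbb' = {B,S,X2}  orig:{B,S}
  T[0,8] 'babbbabbb' = {B,S,X2}  orig:{B,S}
  T[1,9] 'abbbabbbb' = ∅
  T[2,10] 'bbbabbbbb' = {B,S,X2}  orig:{B,S}
  T[0,9] 'babbbabbbb' = {B,S,X2}  orig:{B,S}
  T[1,10] 'abbbabbbbb' = ∅
  T[0,10] 'babbbabbbbb' = {B,S,X2}  orig:{B,S}

S ∈ T[0,10] ⇒ YES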